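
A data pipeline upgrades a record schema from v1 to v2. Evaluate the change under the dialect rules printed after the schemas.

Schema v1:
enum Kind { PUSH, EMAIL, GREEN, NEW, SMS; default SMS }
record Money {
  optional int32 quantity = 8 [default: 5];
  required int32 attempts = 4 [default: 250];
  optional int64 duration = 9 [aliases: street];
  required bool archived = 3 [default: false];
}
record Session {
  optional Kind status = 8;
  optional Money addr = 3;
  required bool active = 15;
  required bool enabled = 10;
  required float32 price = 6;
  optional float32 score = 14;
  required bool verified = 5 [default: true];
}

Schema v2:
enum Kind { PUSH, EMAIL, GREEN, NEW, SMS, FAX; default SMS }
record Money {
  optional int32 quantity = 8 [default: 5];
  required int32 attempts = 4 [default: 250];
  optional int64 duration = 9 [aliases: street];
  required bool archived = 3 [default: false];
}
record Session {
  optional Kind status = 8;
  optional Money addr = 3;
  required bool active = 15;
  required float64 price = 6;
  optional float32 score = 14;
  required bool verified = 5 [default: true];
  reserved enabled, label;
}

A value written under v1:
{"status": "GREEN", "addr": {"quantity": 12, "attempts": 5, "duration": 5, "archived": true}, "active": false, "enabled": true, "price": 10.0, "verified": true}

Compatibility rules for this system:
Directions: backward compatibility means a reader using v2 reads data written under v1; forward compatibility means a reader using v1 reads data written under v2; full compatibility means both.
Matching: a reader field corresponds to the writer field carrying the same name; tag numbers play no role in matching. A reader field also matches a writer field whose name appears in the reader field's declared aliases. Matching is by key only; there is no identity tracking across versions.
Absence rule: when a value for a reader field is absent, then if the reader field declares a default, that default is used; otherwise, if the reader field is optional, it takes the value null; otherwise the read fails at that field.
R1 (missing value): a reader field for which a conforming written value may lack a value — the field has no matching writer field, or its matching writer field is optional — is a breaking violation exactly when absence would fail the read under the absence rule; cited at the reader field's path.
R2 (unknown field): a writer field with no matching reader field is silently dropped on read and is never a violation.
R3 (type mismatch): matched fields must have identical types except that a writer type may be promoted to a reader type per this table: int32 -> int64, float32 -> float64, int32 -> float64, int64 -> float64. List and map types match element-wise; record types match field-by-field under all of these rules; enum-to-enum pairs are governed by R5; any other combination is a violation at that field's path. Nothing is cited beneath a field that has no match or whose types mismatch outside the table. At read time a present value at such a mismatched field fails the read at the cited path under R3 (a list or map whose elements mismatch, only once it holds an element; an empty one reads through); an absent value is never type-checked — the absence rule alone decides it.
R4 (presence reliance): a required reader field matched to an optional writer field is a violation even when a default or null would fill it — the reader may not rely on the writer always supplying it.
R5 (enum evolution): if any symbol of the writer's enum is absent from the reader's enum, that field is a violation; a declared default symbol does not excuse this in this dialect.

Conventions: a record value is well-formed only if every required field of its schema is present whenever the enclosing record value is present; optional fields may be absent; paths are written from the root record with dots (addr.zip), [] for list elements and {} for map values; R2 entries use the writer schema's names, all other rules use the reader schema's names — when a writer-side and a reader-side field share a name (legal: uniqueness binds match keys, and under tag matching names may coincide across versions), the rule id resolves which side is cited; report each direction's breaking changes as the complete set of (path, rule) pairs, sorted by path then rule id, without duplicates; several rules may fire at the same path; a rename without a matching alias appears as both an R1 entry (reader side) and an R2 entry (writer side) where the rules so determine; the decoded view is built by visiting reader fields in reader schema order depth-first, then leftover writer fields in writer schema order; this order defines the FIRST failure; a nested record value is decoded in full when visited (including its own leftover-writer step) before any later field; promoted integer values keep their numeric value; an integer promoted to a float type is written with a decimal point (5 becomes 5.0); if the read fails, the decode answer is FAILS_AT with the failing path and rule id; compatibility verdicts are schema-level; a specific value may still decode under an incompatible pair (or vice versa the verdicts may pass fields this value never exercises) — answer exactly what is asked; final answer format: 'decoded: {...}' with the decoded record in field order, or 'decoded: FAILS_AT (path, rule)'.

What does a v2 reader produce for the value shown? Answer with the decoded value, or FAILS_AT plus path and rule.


decoded: {"status": "GREEN", "addr": {"quantity": 12, "attempts": 5, "duration": 5, "archived": true}, "active": false, "price": 10.0, "score": null, "verified": true}

the writer's type comes first in each Session pair
decode walk for Session under reader schema v2:
  status := "GREEN"
  addr.quantity := 12
  addr.attempts := 5
  addr.duration := 5
  addr.archived := true
  active := false
  price := 10.0 (float32 -> float64)
  score := null (missing; optional => null)
  verified := true
  writer enabled: no reader field; dropped
  => decoded: {"status": "GREEN", "addr": {"quantity": 12, "attempts": 5, "duration": 5, "archived": true}, "active": false, "price": 10.0, "score": null, "verified": true}
ruling out the remaining Session differences:
  field price in record Session: type float32 changed to float64 -> schema-level compatibility only; this Session value's decode is unchanged
  enum Kind (field status in record Session): symbol FAX added -> schema-level compatibility only; this Session value's decode is unchanged


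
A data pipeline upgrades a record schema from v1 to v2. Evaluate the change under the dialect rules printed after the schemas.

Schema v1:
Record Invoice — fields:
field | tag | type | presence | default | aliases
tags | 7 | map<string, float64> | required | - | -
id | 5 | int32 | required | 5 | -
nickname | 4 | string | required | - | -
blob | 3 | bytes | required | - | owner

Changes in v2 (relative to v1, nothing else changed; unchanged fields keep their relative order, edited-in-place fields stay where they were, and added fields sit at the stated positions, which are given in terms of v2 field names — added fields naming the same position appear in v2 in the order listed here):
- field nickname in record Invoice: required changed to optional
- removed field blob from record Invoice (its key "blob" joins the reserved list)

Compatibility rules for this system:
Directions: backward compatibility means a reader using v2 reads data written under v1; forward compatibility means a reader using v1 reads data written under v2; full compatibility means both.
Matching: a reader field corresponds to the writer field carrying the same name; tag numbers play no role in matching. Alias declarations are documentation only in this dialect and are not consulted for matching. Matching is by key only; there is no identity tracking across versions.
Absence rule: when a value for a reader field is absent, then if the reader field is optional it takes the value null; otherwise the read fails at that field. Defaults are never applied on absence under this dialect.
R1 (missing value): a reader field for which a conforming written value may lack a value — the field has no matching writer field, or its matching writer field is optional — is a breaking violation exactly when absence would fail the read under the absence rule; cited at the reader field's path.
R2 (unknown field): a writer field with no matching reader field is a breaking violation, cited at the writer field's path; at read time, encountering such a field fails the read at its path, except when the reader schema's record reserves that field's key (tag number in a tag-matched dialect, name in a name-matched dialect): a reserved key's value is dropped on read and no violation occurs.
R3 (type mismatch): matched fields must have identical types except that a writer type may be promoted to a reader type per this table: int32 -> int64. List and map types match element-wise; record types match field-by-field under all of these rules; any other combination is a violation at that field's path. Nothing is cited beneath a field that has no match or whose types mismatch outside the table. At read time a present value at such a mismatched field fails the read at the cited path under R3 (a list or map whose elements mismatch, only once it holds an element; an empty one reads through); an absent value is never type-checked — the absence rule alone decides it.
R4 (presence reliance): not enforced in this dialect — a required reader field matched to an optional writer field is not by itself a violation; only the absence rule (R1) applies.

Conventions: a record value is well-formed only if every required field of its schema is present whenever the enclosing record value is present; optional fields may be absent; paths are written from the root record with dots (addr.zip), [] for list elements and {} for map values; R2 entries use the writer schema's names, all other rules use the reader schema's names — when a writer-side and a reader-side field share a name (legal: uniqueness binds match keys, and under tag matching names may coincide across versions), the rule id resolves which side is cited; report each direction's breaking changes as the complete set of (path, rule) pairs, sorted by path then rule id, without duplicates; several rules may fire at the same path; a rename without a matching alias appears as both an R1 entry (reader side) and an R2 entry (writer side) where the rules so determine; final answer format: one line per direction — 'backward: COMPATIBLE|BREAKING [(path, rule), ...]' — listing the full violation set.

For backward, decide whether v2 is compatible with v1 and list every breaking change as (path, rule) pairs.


backward: COMPATIBLE []

in Invoice below, arrows point writer -> reader
backward on Invoice — v2 reading data written by v1:
  writer required, map<string, float64> -> map<string, float64>: reader tags maps from writer tags
  writer required, int32 -> int32: reader id maps from writer id
  writer required, string -> string: reader nickname maps from writer nickname
  leftover writer field: blob
  => backward: COMPATIBLE
the rest of the Invoice diff is inert for this question:
  field nickname in record Invoice: required changed to optional -> its effect on Invoice is confined to the forward direction, not asked
  removed field blob from record Invoice (its key "blob" joins the reserved list) -> its effect on Invoice is confined to the forward direction, not asked


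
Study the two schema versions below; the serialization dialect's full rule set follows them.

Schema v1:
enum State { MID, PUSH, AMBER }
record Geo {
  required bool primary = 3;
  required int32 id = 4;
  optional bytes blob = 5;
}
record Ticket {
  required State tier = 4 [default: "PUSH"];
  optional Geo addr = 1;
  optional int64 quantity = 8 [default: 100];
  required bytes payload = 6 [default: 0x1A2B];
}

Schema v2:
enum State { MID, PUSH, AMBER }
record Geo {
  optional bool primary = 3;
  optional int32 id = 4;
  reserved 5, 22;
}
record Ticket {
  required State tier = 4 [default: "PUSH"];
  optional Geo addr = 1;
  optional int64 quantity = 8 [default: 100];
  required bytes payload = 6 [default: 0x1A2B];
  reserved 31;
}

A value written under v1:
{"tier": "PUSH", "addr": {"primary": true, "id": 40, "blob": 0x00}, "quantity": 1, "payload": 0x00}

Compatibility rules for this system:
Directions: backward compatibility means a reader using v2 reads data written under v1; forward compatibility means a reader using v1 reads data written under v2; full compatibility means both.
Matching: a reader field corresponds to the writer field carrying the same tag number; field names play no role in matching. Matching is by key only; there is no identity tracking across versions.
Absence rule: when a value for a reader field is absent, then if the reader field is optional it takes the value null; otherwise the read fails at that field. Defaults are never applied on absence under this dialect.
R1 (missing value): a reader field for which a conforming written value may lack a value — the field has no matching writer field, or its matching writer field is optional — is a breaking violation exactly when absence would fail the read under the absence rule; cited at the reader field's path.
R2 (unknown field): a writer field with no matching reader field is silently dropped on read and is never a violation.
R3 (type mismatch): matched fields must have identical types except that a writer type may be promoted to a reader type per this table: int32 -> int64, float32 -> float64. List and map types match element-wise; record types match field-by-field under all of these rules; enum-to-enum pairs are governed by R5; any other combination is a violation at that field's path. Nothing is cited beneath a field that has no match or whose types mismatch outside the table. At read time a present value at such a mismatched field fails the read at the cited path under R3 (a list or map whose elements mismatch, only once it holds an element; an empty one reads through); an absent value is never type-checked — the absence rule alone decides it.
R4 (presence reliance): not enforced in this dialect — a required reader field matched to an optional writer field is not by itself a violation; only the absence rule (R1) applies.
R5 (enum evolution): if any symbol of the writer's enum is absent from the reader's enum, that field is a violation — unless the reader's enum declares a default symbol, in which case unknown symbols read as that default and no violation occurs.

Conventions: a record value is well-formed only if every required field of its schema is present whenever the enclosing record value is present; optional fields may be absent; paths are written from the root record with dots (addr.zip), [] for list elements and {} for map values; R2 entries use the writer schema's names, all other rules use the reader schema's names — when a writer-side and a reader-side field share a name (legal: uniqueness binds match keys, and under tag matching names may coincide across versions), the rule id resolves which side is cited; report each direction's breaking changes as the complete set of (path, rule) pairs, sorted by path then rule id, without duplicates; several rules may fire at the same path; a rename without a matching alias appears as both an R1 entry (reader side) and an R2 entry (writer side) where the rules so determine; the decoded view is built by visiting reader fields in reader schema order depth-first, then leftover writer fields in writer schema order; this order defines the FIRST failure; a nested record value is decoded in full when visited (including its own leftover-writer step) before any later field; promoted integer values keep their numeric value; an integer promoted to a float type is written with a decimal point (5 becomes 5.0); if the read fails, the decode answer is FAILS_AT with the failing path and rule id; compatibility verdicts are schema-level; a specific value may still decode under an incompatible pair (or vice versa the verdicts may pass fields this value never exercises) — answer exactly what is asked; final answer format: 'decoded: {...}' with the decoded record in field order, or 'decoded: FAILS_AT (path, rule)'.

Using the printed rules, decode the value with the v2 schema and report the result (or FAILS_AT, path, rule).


the writer's type comes first in each Ticket pair
decode walk for Ticket under reader schema v2:
  tier := "PUSH"
  addr.primary := true
  addr.id := 40
  writer addr.blob: unmatched, discarded
  quantity := 1
  payload := 0x00
  => decoded: {"tier": "PUSH", "addr": {"primary": true, "id": 40}, "quantity": 1, "payload": 0x00}
the rest of the Ticket diff is inert for this question:
  field primary in record Geo: required changed to optional -> a verdict-level change on Ticket — the shown value reads the same
  field id in record Geo: required changed to optional -> a verdict-level change on Ticket — the shown value reads the same

decoded: {"tier": "PUSH", "addr": {"primary": true, "id": 40}, "quantity": 1, "payload": 0x00}


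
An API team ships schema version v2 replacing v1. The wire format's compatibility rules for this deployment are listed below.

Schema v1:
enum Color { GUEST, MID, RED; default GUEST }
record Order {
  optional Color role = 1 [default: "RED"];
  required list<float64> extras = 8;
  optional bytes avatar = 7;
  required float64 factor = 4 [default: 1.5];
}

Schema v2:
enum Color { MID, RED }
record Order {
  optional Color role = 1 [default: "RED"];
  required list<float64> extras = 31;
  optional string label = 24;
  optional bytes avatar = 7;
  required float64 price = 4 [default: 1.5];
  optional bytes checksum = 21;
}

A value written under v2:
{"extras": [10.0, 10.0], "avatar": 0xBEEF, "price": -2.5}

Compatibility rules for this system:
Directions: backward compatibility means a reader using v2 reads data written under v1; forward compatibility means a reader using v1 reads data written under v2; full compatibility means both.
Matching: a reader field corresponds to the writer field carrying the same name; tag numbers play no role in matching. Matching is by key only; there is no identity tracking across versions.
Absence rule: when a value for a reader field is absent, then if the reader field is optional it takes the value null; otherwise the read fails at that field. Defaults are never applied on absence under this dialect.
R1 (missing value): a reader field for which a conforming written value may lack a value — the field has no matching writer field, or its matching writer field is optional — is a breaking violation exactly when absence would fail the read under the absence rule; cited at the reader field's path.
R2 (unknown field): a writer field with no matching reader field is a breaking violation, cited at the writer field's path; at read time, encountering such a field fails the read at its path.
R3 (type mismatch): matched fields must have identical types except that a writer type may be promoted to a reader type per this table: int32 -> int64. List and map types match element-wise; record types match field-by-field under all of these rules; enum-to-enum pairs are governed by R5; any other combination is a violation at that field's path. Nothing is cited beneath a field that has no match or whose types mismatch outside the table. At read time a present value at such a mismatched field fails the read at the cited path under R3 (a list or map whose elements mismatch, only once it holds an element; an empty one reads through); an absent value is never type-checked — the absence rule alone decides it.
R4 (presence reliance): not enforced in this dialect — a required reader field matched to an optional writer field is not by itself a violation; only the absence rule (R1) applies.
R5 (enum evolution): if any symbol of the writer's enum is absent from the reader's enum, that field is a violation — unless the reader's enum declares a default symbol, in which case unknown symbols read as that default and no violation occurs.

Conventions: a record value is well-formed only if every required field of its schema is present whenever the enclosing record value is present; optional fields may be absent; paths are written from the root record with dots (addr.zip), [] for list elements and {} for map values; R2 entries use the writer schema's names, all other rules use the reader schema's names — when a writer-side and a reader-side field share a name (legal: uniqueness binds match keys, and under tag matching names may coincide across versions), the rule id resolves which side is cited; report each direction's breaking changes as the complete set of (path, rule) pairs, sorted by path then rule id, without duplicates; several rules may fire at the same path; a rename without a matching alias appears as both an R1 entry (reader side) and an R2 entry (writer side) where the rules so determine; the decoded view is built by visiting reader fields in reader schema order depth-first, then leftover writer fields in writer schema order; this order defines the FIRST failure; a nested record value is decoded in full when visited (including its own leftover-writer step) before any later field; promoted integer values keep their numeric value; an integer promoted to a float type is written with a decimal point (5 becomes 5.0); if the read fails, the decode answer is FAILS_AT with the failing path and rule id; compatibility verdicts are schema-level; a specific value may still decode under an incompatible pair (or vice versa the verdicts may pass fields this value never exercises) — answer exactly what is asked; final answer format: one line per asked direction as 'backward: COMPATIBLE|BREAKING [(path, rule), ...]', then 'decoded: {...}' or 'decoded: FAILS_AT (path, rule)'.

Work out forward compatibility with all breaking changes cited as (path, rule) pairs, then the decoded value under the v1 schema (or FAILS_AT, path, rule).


forward: BREAKING [(checksum, R2), (factor, R1), (label, R2), (price, R2)]; decoded: FAILS_AT (factor, R1)

each type pair in Order: writer, then reader
forward for Order (reader v1, writer v2):
  role: Color -> Color, writer optional; from role
  extras: list<float64> -> list<float64>, writer required; from extras
  avatar: bytes -> bytes, writer optional; from avatar
  no writer field matches reader factor
  label (writer side), unknown to reader
  price (writer side), unknown to reader
  checksum (writer side), unknown to reader
  rule R2 violated at checksum
  rule R1 violated at factor
  rule R2 violated at label
  rule R2 violated at price
  => 4 violation(s): forward is BREAKING for Order
decoding the Order value with the v1 reader:
  role := null (not supplied -> null)
  extras := [10.0, 10.0]
  avatar := 0xBEEF
  read fails at factor under R1 (no fill)
  => FAILS_AT (factor, R1)
ruling out the remaining Order differences:
  enum Color (field role in record Order): symbol GUEST removed (it was the default; the default is cleared) -> matters only for Order's backward compatibility — outside the asked direction
  field extras in record Order: tag 8 changed to 31 -> triggers nothing under Order's printed rules — same verdict


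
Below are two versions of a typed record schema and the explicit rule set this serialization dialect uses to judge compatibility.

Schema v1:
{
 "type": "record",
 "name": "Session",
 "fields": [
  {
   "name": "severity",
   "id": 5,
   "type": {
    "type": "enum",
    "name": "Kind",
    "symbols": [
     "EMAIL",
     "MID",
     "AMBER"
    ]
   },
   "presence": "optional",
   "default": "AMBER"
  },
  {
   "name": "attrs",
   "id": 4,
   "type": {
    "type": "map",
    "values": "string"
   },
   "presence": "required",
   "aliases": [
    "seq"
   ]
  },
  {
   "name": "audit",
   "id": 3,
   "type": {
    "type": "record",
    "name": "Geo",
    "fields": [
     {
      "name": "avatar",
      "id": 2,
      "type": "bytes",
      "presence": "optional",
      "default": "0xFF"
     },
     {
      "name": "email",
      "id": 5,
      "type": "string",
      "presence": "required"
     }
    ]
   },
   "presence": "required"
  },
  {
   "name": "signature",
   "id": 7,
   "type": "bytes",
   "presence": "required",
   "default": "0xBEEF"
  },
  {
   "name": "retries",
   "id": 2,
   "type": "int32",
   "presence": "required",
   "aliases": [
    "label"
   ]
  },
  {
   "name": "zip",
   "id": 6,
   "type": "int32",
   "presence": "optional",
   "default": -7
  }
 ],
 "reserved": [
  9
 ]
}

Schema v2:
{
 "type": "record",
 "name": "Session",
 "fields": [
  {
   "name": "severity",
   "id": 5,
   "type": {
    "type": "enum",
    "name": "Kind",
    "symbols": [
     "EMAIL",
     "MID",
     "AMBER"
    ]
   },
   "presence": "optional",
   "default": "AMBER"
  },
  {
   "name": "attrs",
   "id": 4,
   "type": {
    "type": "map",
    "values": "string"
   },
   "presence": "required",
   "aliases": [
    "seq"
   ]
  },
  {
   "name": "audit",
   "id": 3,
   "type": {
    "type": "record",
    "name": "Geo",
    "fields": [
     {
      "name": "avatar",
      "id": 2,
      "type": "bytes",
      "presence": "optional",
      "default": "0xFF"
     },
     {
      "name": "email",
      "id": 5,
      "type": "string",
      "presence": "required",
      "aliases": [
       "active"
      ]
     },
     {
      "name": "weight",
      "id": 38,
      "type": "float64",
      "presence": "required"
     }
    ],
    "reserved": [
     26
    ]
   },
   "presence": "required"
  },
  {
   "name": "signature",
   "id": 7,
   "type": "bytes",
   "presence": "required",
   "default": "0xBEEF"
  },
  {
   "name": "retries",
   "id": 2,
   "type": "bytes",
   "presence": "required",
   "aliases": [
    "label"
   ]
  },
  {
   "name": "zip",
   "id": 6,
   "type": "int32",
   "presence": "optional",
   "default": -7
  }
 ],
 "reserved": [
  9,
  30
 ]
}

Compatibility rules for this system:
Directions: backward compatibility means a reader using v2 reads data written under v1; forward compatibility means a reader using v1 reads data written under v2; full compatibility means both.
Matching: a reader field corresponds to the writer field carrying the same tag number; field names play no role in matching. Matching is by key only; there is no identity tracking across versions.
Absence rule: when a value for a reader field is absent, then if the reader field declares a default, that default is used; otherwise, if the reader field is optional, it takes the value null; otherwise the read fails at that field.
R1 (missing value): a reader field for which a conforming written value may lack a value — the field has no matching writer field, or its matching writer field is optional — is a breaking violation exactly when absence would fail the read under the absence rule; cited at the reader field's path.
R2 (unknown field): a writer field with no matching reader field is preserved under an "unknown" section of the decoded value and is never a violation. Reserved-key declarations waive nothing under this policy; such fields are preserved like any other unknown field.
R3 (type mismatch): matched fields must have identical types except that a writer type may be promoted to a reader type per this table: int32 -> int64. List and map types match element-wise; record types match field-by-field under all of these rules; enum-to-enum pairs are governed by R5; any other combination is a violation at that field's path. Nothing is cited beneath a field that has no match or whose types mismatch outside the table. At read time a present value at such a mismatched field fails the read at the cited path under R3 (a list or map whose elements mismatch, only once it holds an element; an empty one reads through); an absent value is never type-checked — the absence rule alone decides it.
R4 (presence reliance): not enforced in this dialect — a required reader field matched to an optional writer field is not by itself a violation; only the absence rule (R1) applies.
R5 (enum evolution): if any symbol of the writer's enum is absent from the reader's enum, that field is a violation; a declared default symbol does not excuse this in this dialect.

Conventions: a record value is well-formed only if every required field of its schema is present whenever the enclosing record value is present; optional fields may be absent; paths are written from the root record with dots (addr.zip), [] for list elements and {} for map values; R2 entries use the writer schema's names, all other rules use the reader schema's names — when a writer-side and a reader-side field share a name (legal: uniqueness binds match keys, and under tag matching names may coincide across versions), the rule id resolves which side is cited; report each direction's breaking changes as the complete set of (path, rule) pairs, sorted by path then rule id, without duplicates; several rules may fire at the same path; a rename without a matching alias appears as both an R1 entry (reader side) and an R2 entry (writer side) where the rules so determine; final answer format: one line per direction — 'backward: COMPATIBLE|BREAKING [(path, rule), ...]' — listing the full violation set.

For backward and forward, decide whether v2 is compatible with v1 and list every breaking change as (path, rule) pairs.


backward: BREAKING [(audit.weight, R1), (retries, R3)]; forward: BREAKING [(retries, R3)]

in Session below, arrows point writer -> reader
checking backward for Session: reader v2 against writer v1:
  severity <- severity (Kind -> Kind, writer optional)
  attrs <- attrs (map<string, string> -> map<string, string>, writer required)
  audit <- audit (Geo -> Geo, writer required)
  signature <- signature (bytes -> bytes, writer required)
  retries <- retries (int32 -> bytes, writer required)
  zip <- zip (int32 -> int32, writer optional)
  audit.avatar <- audit.avatar (bytes -> bytes, writer optional)
  audit.email <- audit.email (string -> string, writer required)
  audit.weight: no writer-side match
  breaking: (audit.weight, R1)
  breaking: (retries, R3)
  backward on Session therefore BREAKING (2)
checking forward for Session: reader v1 against writer v2:
  severity <- severity (Kind -> Kind, writer optional)
  attrs <- attrs (map<string, string> -> map<string, string>, writer required)
  audit <- audit (Geo -> Geo, writer required)
  signature <- signature (bytes -> bytes, writer required)
  retries <- retries (bytes -> int32, writer required)
  zip <- zip (int32 -> int32, writer optional)
  audit.avatar <- audit.avatar (bytes -> bytes, writer optional)
  audit.email <- audit.email (string -> string, writer required)
  audit.weight (writer side), unknown to reader
  breaking: (retries, R3)
  forward on Session therefore BREAKING (1)


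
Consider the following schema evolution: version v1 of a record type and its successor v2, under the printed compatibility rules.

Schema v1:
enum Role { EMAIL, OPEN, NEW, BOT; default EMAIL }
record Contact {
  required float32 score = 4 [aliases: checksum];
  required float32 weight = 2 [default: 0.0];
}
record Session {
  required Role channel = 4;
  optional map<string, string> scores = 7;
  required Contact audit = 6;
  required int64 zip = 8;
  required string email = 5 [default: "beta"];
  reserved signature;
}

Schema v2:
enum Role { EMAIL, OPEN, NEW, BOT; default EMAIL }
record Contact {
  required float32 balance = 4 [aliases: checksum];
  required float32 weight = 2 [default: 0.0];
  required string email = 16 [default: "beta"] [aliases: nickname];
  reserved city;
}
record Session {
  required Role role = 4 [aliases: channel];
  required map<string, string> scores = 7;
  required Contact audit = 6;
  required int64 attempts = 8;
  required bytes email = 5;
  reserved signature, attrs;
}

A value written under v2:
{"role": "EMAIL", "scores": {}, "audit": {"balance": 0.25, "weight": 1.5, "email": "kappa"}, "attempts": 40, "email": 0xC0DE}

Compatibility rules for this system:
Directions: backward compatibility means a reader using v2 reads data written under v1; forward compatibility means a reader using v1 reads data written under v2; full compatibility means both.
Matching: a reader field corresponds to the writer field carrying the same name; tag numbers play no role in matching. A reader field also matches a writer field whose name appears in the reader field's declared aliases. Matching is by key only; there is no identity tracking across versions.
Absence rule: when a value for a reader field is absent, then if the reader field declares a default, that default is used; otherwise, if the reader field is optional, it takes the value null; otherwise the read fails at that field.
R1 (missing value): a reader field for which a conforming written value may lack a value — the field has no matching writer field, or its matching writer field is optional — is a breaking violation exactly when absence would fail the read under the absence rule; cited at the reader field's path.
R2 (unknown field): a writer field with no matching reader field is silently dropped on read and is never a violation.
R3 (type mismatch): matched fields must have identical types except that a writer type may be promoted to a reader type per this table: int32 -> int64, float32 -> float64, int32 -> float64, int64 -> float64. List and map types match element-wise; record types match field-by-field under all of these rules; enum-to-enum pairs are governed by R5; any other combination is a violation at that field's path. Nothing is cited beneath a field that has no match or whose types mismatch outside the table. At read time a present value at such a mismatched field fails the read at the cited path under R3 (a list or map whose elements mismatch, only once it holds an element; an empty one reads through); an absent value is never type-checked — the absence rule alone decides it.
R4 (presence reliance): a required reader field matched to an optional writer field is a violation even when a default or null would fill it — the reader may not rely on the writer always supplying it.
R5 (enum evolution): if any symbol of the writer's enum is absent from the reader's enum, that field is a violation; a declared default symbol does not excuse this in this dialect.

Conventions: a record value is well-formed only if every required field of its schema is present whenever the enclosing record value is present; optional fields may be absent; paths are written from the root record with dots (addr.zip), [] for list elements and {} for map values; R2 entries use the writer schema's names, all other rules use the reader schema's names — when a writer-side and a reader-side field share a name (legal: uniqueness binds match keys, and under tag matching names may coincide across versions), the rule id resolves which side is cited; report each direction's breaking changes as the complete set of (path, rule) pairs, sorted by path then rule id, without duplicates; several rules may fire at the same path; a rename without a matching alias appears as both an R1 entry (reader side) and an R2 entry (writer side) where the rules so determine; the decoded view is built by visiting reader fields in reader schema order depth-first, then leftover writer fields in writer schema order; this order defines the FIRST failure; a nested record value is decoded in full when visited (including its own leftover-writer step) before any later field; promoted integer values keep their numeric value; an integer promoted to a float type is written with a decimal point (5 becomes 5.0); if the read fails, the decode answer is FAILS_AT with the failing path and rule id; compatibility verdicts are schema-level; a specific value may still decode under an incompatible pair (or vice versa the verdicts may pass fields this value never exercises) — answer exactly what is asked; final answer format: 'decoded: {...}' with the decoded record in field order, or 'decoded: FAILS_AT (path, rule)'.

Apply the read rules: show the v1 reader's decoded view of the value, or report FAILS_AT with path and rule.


decoded: FAILS_AT (channel, R1)

each type pair in Session: writer, then reader
decode walk for Session under reader schema v1:
  read fails at channel under R1 (no fill)
  => FAILS_AT (channel, R1)
the other Session changes do not affect what is asked:
  renamed field zip to attempts in record Session -> changes Session's schema-level verdicts only — the decode of this value is the same
  field scores in record Session: optional changed to required -> changes Session's schema-level verdicts only — the decode of this value is the same
  renamed field score to balance in record Contact -> changes Session's schema-level verdicts only — the decode of this value is the same
  field email in record Session: type string changed to bytes (its default is dropped) -> changes Session's schema-level verdicts only — the decode of this value is the same
  added field email to record Contact: required string, tag 16, default "beta" (in v2 it sits last) -> no rule fires on it and the decoded Session view is identical with or without it


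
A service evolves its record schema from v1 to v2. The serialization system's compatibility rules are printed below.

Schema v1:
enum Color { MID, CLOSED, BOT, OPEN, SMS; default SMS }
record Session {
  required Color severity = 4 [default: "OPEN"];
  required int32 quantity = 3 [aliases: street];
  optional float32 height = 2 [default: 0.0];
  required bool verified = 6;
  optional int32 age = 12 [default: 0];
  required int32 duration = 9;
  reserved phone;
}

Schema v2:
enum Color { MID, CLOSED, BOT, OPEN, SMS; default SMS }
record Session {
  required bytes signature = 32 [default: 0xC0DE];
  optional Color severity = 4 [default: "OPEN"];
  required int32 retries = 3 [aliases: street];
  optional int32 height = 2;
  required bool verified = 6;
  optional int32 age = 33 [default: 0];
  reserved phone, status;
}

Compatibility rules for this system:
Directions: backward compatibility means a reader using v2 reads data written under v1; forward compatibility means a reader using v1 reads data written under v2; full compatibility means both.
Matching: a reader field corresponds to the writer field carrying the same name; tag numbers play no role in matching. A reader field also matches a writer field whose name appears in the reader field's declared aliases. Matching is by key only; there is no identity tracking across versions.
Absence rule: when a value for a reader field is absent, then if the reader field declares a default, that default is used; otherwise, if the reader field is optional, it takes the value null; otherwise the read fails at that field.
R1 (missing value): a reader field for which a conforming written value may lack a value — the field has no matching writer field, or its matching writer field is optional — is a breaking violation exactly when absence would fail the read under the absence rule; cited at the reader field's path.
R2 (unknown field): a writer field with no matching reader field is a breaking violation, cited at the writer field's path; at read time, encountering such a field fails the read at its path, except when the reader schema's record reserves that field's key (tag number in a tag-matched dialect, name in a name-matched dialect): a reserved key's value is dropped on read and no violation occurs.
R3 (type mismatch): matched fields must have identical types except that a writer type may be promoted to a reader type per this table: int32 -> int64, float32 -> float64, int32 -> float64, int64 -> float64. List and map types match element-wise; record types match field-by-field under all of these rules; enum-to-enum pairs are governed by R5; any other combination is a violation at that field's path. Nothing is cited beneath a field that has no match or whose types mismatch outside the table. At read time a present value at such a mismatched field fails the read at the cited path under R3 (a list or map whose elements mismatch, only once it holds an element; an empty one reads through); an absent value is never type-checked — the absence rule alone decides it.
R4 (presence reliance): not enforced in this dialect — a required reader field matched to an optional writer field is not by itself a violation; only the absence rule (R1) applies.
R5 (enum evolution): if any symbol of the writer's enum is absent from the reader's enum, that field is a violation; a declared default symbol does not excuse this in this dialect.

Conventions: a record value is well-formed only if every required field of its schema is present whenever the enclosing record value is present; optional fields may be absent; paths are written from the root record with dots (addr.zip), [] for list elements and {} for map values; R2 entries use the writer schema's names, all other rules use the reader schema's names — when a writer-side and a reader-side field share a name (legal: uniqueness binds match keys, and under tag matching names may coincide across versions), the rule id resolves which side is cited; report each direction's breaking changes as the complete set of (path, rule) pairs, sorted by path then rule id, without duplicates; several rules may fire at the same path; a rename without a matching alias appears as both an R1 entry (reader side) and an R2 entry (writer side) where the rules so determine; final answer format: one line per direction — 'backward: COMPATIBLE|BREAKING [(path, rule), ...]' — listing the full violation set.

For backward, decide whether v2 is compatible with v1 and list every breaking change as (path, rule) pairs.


the writer's type comes first in each Session pair
backward on Session — v2 reading data written by v1:
  no writer field matches reader signature
  Color -> Color, writer required: severity aligns to severity
  no writer field matches reader retries
  float32 -> int32, writer optional: height aligns to height
  bool -> bool, writer required: verified aligns to verified
  int32 -> int32, writer optional: age aligns to age
  writer quantity: unknown to reader
  writer duration: unknown to reader
  rule R2 violated at duration
  rule R3 violated at height
  rule R2 violated at quantity
  rule R1 violated at retries
  => 4 violation(s): backward is BREAKING for Session
remaining Session differences; none change what is asked:
  field severity in record Session: required changed to optional -> no rule fires on it in Session's dialect; the asked verdict holds
  added field signature to record Session: required bytes, tag 32, default 0xC0DE (in v2 it sits immediately before severity) -> fires only in the forward direction of Session, which is not asked here
  field age in record Session: tag 12 changed to 33 -> no rule fires on it in Session's dialect; the asked verdict holds

backward: BREAKING [(duration, R2), (height, R3), (quantity, R2), (retries, R1)]
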